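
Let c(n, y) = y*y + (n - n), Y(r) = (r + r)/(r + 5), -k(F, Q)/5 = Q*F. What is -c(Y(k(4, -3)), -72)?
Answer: -5184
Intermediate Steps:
k(F, Q) = -5*F*Q (k(F, Q) = -5*Q*F = -5*F*Q)
Y(r) = 2*r/(5 + r) (Y(r) = (2*r)/(5 + r) = 2*r/(5 + r))
c(n, y) = y**2 (c(n, y) = y**2 + 0 = y**2)
-c(Y(k(4, -3)), -72) = -1*(-72)**2 = -1*5184 = -5184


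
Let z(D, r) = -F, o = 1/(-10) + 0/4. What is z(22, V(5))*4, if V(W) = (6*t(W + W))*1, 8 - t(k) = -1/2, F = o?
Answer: ⅖ ≈ 0.40000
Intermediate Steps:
o = -⅒ (o = 1*(-⅒) + 0*(¼) = -⅒ + 0 = -⅒ ≈ -0.10000)
F = -⅒ ≈ -0.10000
t(k) = 17/2 (t(k) = 8 - (-1)/2 = 8 - 1*(-½) = 8 + ½ = 17/2)
V(W) = 51 (V(W) = (6*(17/2))*1 = 51*1 = 51)
z(D, r) = ⅒ (z(D, r) = -1*(-⅒) = ⅒)
z(22, V(5))*4 = (⅒)*4 = ⅖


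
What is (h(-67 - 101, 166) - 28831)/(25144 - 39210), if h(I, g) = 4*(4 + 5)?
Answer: 2215/1082 ≈ 2.0471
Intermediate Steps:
h(I, g) = 36 (h(I, g) = 4*9 = 36)
(h(-67 - 101, 166) - 28831)/(25144 - 39210) = (36 - 28831)/(25144 - 39210) = -28795/(-14066) = -28795*(-1/14066) = 2215/1082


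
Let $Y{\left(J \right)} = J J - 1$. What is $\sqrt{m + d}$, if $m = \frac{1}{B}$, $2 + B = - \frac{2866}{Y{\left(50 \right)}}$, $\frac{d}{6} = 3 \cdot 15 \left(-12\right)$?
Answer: $\frac{i \sqrt{50097334794}}{3932} \approx 56.924 i$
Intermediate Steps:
$Y{\left(J \right)} = -1 + J^{2}$ ($Y{\left(J \right)} = J^{2} - 1 = -1 + J^{2}$)
$d = -3240$ ($d = 6 \cdot 3 \cdot 15 \left(-12\right) = 6 \cdot 45 \left(-12\right) = 6 \left(-540\right) = -3240$)
$B = - \frac{7864}{2499}$ ($B = -2 - \frac{2866}{-1 + 50^{2}} = -2 - \frac{2866}{-1 + 2500} = -2 - \frac{2866}{2499} = - \frac{7864}{2499} \approx -3.1469$)
$m = - \frac{2499}{7864}$ ($m = \frac{1}{- \frac{7864}{2499}} = - \frac{2499}{7864} \approx -0.31778$)
$\sqrt{m + d} = \sqrt{- \frac{2499}{7864} - 3240} = \sqrt{- \frac{25481859}{7864}} = \frac{i \sqrt{50097334794}}{3932}$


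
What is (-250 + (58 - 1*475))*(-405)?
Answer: 270135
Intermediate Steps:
(-250 + (58 - 1*475))*(-405) = (-250 + (58 - 475))*(-405) = (-250 - 417)*(-405) = -667*(-405) = 270135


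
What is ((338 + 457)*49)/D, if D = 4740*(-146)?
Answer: -2597/46136 ≈ -0.056290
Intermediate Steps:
D = -692040
((338 + 457)*49)/D = ((338 + 457)*49)/(-692040) = (795*49)*(-1/692040) = 38955*(-1/692040) = -2597/46136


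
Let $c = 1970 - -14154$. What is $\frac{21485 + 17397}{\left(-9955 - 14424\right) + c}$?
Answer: $- \frac{38882}{8255} \approx -4.7101$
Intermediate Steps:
$c = 16124$ ($c = 1970 + 14154 = 16124$)
$\frac{21485 + 17397}{\left(-9955 - 14424\right) + c} = \frac{21485 + 17397}{\left(-9955 - 14424\right) + 16124} = \frac{38882}{-24379 + 16124} = \frac{38882}{-8255} = 38882 \left(- \frac{1}{8255}\right) = - \frac{38882}{8255}$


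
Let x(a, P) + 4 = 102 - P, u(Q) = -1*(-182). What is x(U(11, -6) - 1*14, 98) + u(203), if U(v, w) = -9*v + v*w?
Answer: 182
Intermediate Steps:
u(Q) = 182
x(a, P) = 98 - P (x(a, P) = -4 + (102 - P) = 98 - P)
x(U(11, -6) - 1*14, 98) + u(203) = (98 - 1*98) + 182 = (98 - 98) + 182 = 0 + 182 = 182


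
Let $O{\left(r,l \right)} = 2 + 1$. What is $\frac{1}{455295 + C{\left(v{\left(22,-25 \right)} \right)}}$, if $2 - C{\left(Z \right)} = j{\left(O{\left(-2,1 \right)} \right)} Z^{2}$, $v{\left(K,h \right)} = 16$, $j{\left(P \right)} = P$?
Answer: $\frac{1}{454529} \approx 2.2001 \cdot 10^{-6}$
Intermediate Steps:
$O{\left(r,l \right)} = 3$
$C{\left(Z \right)} = 2 - 3 Z^{2}$
$\frac{1}{455295 + C{\left(v{\left(22,-25 \right)} \right)}} = \frac{1}{455295 + \left(2 - 3 \cdot 16^{2}\right)} = \frac{1}{455295 + \left(2 - 768\right)} = \frac{1}{455295 - 766} = \frac{1}{454529}$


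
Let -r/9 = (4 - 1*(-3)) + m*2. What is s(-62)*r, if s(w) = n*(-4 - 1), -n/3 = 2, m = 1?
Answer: -2430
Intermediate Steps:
n = -6 (n = -3*2 = -6)
s(w) = 30 (s(w) = -6*(-4 - 1) = -6*(-5) = 30)
r = -81 (r = -9*((4 - 1*(-3)) + 1*2) = -9*((4 + 3) + 2) = -9*(7 + 2) = -9*9 = -81)
s(-62)*r = 30*(-81) = -2430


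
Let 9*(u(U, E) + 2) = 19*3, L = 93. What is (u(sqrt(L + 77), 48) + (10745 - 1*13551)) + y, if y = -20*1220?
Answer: -81605/3 ≈ -27202.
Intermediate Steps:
u(U, E) = 13/3 (u(U, E) = -2 + (19*3)/9 = -2 + (1/9)*57 = -2 + 19/3 = 13/3)
y = -24400
(u(sqrt(L + 77), 48) + (10745 - 1*13551)) + y = (13/3 + (10745 - 1*13551)) - 24400 = (13/3 + (10745 - 13551)) - 24400 = (13/3 - 2806) - 24400 = -8405/3 - 24400 = -81605/3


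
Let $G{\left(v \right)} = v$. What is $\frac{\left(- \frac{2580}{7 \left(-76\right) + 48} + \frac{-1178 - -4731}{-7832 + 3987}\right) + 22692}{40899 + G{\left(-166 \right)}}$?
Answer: $\frac{1508484236}{2707260655} \approx 0.5572$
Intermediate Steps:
$\frac{\left(- \frac{2580}{7 \left(-76\right) + 48} + \frac{-1178 - -4731}{-7832 + 3987}\right) + 22692}{40899 + G{\left(-166 \right)}} = \frac{\left(- \frac{2580}{7 \left(-76\right) + 48} + \frac{-1178 - -4731}{-7832 + 3987}\right) + 22692}{40899 - 166} = \frac{\left(- \frac{2580}{-532 + 48} + \frac{-1178 + 4731}{-3845}\right) + 22692}{40733} = \left(\left(- \frac{2580}{-484} + 3553 \left(- \frac{1}{3845}\right)\right) + 22692\right) \frac{1}{40733} = \left(\left(\left(-2580\right) \left(- \frac{1}{484}\right) - \frac{3553}{3845}\right) + 22692\right) \frac{1}{40733} = \left(\left(\frac{645}{121} - \frac{3553}{3845}\right) + 22692\right) \frac{1}{40733} = \left(\frac{2050112}{465245} + 22692\right) \frac{1}{40733} = \frac{10559389652}{465245} \cdot \frac{1}{40733} = \frac{1508484236}{2707260655}$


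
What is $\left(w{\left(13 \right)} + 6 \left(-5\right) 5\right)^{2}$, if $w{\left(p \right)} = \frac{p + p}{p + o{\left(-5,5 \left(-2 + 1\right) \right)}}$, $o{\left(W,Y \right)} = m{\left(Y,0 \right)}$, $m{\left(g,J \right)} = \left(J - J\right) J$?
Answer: $21904$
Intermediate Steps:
$m{\left(g,J \right)} = 0$ ($m{\left(g,J \right)} = 0 J = 0$)
$o{\left(W,Y \right)} = 0$
$w{\left(p \right)} = 2$ ($w{\left(p \right)} = \frac{p + p}{p + 0} = \frac{2 p}{p} = 2$)
$\left(w{\left(13 \right)} + 6 \left(-5\right) 5\right)^{2} = \left(2 + 6 \left(-5\right) 5\right)^{2} = \left(2 - 150\right)^{2} = \left(-148\right)^{2} = 21904$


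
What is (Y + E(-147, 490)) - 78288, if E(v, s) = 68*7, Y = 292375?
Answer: 214563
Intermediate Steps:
E(v, s) = 476
(Y + E(-147, 490)) - 78288 = (292375 + 476) - 78288 = 292851 - 78288 = 214563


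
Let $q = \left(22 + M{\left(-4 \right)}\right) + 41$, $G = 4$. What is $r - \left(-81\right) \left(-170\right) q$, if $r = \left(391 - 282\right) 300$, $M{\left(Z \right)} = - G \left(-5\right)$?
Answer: $-1110210$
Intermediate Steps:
$M{\left(Z \right)} = 20$ ($M{\left(Z \right)} = \left(-1\right) 4 \left(-5\right) = \left(-4\right) \left(-5\right) = 20$)
$r = 32700$ ($r = 109 \cdot 300 = 32700$)
$q = 83$ ($q = \left(22 + 20\right) + 41 = 42 + 41 = 83$)
$r - \left(-81\right) \left(-170\right) q = 32700 - \left(-81\right) \left(-170\right) 83 = 32700 - 13770 \cdot 83 = 32700 - 1142910 = -1110210$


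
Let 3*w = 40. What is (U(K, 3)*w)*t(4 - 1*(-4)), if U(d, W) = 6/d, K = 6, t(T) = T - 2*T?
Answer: -320/3 ≈ -106.67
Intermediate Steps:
t(T) = -T
w = 40/3 (w = (⅓)*40 = 40/3 ≈ 13.333)
(U(K, 3)*w)*t(4 - 1*(-4)) = ((6/6)*(40/3))*(-(4 - 1*(-4))) = ((6*(⅙))*(40/3))*(-(4 + 4)) = (1*(40/3))*(-1*8) = (40/3)*(-8) = -320/3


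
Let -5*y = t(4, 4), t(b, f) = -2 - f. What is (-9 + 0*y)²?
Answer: 81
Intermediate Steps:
y = 6/5 (y = -(-2 - 1*4)/5 = -(-2 - 4)/5 = -⅕*(-6) = 6/5 ≈ 1.2000)
(-9 + 0*y)² = (-9 + 0*(6/5))² = (-9 + 0)² = (-9)² = 81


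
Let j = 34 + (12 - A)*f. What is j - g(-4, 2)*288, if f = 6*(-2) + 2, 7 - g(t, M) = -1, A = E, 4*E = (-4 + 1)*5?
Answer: -4855/2 ≈ -2427.5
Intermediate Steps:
E = -15/4 (E = ((-4 + 1)*5)/4 = (-3*5)/4 = (1/4)*(-15) = -15/4 ≈ -3.7500)
A = -15/4 ≈ -3.7500
g(t, M) = 8 (g(t, M) = 7 - 1*(-1) = 7 + 1 = 8)
f = -10 (f = -12 + 2 = -10)
j = -247/2 (j = 34 + (12 - 1*(-15/4))*(-10) = 34 + (12 + 15/4)*(-10) = 34 + (63/4)*(-10) = 34 - 315/2 = -247/2 ≈ -123.50)
j - g(-4, 2)*288 = -247/2 - 8*288 = -247/2 - 1*2304 = -247/2 - 2304 = -4855/2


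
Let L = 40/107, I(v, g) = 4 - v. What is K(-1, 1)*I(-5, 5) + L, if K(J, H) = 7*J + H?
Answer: -5738/107 ≈ -53.626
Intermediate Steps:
L = 40/107 (L = 40*(1/107) = 40/107 ≈ 0.37383)
K(J, H) = H + 7*J
K(-1, 1)*I(-5, 5) + L = (1 + 7*(-1))*(4 - 1*(-5)) + 40/107 = (1 - 7)*(4 + 5) + 40/107 = -6*9 + 40/107 = -54 + 40/107 = -5738/107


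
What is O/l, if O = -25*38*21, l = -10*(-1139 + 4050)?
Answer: 1995/2911 ≈ 0.68533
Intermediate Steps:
l = -29110 (l = -10*2911 = -29110)
O = -19950 (O = -950*21 = -19950)
O/l = -19950/(-29110) = -19950*(-1/29110) = 1995/2911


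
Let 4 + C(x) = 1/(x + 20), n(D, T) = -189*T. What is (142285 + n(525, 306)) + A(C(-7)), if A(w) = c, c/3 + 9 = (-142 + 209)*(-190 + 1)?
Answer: 46435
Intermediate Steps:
C(x) = -4 + 1/(20 + x) (C(x) = -4 + 1/(x + 20) = -4 + 1/(20 + x))
c = -38016 (c = -27 + 3*((-142 + 209)*(-190 + 1)) = -27 + 3*(67*(-189)) = -27 + 3*(-12663) = -27 - 37989 = -38016)
A(w) = -38016
(142285 + n(525, 306)) + A(C(-7)) = (142285 - 189*306) - 38016 = (142285 - 57834) - 38016 = 84451 - 38016 = 46435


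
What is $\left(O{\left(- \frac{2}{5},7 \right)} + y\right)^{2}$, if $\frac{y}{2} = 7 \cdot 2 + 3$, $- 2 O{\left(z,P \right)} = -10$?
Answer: $1521$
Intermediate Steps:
$O{\left(z,P \right)} = 5$ ($O{\left(z,P \right)} = \left(- \frac{1}{2}\right) \left(-10\right) = 5$)
$y = 34$ ($y = 2 \left(7 \cdot 2 + 3\right) = 2 \left(14 + 3\right) = 2 \cdot 17 = 34$)
$\left(O{\left(- \frac{2}{5},7 \right)} + y\right)^{2} = \left(5 + 34\right)^{2} = 39^{2} = 1521$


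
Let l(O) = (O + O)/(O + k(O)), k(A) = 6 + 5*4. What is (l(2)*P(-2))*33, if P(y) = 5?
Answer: 165/7 ≈ 23.571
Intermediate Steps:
k(A) = 26 (k(A) = 6 + 20 = 26)
l(O) = 2*O/(26 + O) (l(O) = (O + O)/(O + 26) = (2*O)/(26 + O) = 2*O/(26 + O))
(l(2)*P(-2))*33 = ((2*2/(26 + 2))*5)*33 = ((2*2/28)*5)*33 = ((2*2*(1/28))*5)*33 = ((⅐)*5)*33 = (5/7)*33 = 165/7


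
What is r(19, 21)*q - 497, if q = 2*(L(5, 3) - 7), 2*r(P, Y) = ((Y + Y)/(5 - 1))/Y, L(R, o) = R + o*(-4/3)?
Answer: -500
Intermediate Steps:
L(R, o) = R - 4*o/3 (L(R, o) = R + o*(-4*⅓) = R + o*(-4/3) = R - 4*o/3)
r(P, Y) = ¼ (r(P, Y) = (((Y + Y)/(5 - 1))/Y)/2 = (((2*Y)/4)/Y)/2 = (((2*Y)*(¼))/Y)/2 = ((Y/2)/Y)/2 = (½)*(½) = ¼)
q = -12 (q = 2*((5 - 4/3*3) - 7) = 2*((5 - 4) - 7) = 2*(1 - 7) = 2*(-6) = -12)
r(19, 21)*q - 497 = (¼)*(-12) - 497 = -3 - 497 = -500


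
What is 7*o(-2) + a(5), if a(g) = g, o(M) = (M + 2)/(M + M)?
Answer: 5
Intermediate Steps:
o(M) = (2 + M)/(2*M) (o(M) = (2 + M)/((2*M)) = (2 + M)*(1/(2*M)) = (2 + M)/(2*M))
7*o(-2) + a(5) = 7*((1/2)*(2 - 2)/(-2)) + 5 = 7*((1/2)*(-1/2)*0) + 5 = 7*0 + 5 = 0 + 5 = 5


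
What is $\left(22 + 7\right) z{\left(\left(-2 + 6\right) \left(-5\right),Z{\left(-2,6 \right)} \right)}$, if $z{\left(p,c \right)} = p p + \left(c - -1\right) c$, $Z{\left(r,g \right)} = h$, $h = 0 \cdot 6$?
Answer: $11600$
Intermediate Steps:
$h = 0$
$Z{\left(r,g \right)} = 0$
$z{\left(p,c \right)} = p^{2} + c \left(1 + c\right)$ ($z{\left(p,c \right)} = p^{2} + \left(c + 1\right) c = p^{2} + \left(1 + c\right) c = p^{2} + c \left(1 + c\right)$)
$\left(22 + 7\right) z{\left(\left(-2 + 6\right) \left(-5\right),Z{\left(-2,6 \right)} \right)} = \left(22 + 7\right) \left(0 + 0^{2} + \left(\left(-2 + 6\right) \left(-5\right)\right)^{2}\right) = 29 \left(0 + 0 + \left(4 \left(-5\right)\right)^{2}\right) = 29 \left(0 + 0 + \left(-20\right)^{2}\right) = 29 \left(0 + 0 + 400\right) = 29 \cdot 400 = 11600$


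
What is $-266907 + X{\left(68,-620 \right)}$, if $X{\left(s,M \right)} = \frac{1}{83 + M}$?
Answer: $- \frac{143329060}{537} \approx -2.6691 \cdot 10^{5}$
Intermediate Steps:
$-266907 + X{\left(68,-620 \right)} = -266907 + \frac{1}{83 - 620} = -266907 + \frac{1}{-537} = -266907 - \frac{1}{537} = - \frac{143329060}{537}$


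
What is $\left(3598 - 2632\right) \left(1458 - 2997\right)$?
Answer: $-1486674$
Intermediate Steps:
$\left(3598 - 2632\right) \left(1458 - 2997\right) = 966 \left(-1539\right) = -1486674$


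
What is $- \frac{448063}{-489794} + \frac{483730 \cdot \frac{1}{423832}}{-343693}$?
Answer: $\frac{16317061296941417}{17836839311343836} \approx 0.9148$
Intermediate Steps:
$- \frac{448063}{-489794} + \frac{483730 \cdot \frac{1}{423832}}{-343693} = \left(-448063\right) \left(- \frac{1}{489794}\right) + 483730 \cdot \frac{1}{423832} \left(- \frac{1}{343693}\right) = \frac{448063}{489794} + \frac{241865}{211916} \left(- \frac{1}{343693}\right) = \frac{448063}{489794} - \frac{241865}{72834045788} = \frac{16317061296941417}{17836839311343836}$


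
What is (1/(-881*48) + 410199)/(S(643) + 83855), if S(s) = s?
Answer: 17346495311/3573251424 ≈ 4.8545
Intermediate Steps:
(1/(-881*48) + 410199)/(S(643) + 83855) = (1/(-881*48) + 410199)/(643 + 83855) = (1/(-42288) + 410199)/84498 = (-1/42288 + 410199)*(1/84498) = (17346495311/42288)*(1/84498) = 17346495311/3573251424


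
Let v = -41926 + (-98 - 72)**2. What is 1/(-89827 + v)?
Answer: -1/102853 ≈ -9.7226e-6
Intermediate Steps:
v = -13026 (v = -41926 + (-170)**2 = -41926 + 28900 = -13026)
1/(-89827 + v) = 1/(-89827 - 13026) = 1/(-102853) = -1/102853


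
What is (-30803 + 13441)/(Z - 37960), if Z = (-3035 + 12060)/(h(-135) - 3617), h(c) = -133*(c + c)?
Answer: 560671066/1225833255 ≈ 0.45738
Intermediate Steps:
h(c) = -266*c
Z = 9025/32293 (Z = (-3035 + 12060)/(-266*(-135) - 3617) = 9025/(35910 - 3617) = 9025/32293 ≈ 0.27947)
(-30803 + 13441)/(Z - 37960) = (-30803 + 13441)/(9025/32293 - 37960) = -17362/(-1225833255/32293) = -17362*(-32293/1225833255) = 560671066/1225833255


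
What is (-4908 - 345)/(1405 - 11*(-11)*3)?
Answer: -309/104 ≈ -2.9712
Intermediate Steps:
(-4908 - 345)/(1405 - 11*(-11)*3) = -5253/(1405 + 121*3) = -5253/(1405 + 363) = -5253/1768 = -5253*1/1768 = -309/104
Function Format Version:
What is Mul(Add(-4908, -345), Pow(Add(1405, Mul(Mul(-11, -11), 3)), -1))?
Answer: Rational(-309, 104) ≈ -2.9712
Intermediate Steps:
Mul(Add(-4908, -345), Pow(Add(1405, Mul(Mul(-11, -11), 3)), -1)) = Mul(-5253, Pow(Add(1405, Mul(121, 3)), -1)) = Mul(-5253, Pow(Add(1405, 363), -1)) = Mul(-5253, Pow(1768, -1)) = Mul(-5253, Rational(1, 1768)) = Rational(-309, 104)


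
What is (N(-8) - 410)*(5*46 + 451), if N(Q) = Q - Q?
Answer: -279210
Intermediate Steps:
N(Q) = 0
(N(-8) - 410)*(5*46 + 451) = (0 - 410)*(5*46 + 451) = -410*(230 + 451) = -410*681 = -279210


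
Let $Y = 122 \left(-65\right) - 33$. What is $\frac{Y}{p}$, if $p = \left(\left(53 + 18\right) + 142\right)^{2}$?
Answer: $- \frac{7963}{45369} \approx -0.17552$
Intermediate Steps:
$Y = -7963$ ($Y = -7930 - 33 = -7963$)
$p = 45369$ ($p = \left(71 + 142\right)^{2} = 213^{2} = 45369$)
$\frac{Y}{p} = - \frac{7963}{45369}$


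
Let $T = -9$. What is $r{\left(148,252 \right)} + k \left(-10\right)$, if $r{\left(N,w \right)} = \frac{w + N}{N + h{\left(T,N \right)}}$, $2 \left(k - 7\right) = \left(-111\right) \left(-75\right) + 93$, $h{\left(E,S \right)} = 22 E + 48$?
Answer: $-42360$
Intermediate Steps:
$h{\left(E,S \right)} = 48 + 22 E$
$k = 4216$ ($k = 7 + \frac{\left(-111\right) \left(-75\right) + 93}{2} = 7 + \frac{8325 + 93}{2} = 7 + \frac{1}{2} \cdot 8418 = 7 + 4209 = 4216$)
$r{\left(N,w \right)} = \frac{N + w}{-150 + N}$ ($r{\left(N,w \right)} = \frac{w + N}{N + \left(48 + 22 \left(-9\right)\right)} = \frac{N + w}{N + \left(48 - 198\right)} = \frac{N + w}{N - 150} = \frac{N + w}{-150 + N}$)
$r{\left(148,252 \right)} + k \left(-10\right) = \frac{148 + 252}{-150 + 148} + 4216 \left(-10\right) = \frac{1}{-2} \cdot 400 - 42160 = \left(- \frac{1}{2}\right) 400 - 42160 = -200 - 42160 = -42360$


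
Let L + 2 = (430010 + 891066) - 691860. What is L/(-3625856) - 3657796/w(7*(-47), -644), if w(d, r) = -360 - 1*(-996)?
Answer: -1657880219185/288255552 ≈ -5751.4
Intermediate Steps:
w(d, r) = 636 (w(d, r) = -360 + 996 = 636)
L = 629214 (L = -2 + ((430010 + 891066) - 691860) = -2 + (1321076 - 691860) = -2 + 629216 = 629214)
L/(-3625856) - 3657796/w(7*(-47), -644) = 629214/(-3625856) - 3657796/636 = 629214*(-1/3625856) - 3657796*1/636 = -314607/1812928 - 914449/159 = -1657880219185/288255552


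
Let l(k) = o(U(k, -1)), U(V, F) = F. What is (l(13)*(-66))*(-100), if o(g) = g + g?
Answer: -13200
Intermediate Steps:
o(g) = 2*g
l(k) = -2 (l(k) = 2*(-1) = -2)
(l(13)*(-66))*(-100) = -2*(-66)*(-100) = 132*(-100) = -13200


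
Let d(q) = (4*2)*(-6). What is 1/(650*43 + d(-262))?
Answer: 1/27902 ≈ 3.5840e-5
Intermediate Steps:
d(q) = -48 (d(q) = 8*(-6) = -48)
1/(650*43 + d(-262)) = 1/(650*43 - 48) = 1/(27950 - 48) = 1/27902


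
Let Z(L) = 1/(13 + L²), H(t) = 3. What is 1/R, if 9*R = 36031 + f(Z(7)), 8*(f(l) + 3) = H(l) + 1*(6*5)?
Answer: 72/288257 ≈ 0.00024978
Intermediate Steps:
f(l) = 9/8 (f(l) = -3 + (3 + 1*(6*5))/8 = -3 + (3 + 1*30)/8 = -3 + (3 + 30)/8 = -3 + (⅛)*33 = -3 + 33/8 = 9/8)
R = 288257/72 (R = (36031 + 9/8)/9 = (⅑)*(288257/8) = 288257/72 ≈ 4003.6)
1/R = 1/(288257/72) = 72/288257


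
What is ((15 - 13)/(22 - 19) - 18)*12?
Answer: -208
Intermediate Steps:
((15 - 13)/(22 - 19) - 18)*12 = (2/3 - 18)*12 = -52/3*12 = -208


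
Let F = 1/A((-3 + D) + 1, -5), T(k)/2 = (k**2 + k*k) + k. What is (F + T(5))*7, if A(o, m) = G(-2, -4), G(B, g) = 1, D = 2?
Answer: 777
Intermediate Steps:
A(o, m) = 1
T(k) = 2*k + 4*k**2 (T(k) = 2*((k**2 + k*k) + k) = 2*((k**2 + k**2) + k) = 2*(2*k**2 + k) = 2*(k + 2*k**2) = 2*k + 4*k**2)
F = 1 (F = 1/1 = 1)
(F + T(5))*7 = (1 + 2*5*(1 + 2*5))*7 = (1 + 2*5*(1 + 10))*7 = (1 + 2*5*11)*7 = (1 + 110)*7 = 111*7 = 777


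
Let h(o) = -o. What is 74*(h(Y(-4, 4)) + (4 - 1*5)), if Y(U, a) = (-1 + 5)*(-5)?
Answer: 1406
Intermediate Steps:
Y(U, a) = -20 (Y(U, a) = 4*(-5) = -20)
74*(h(Y(-4, 4)) + (4 - 1*5)) = 74*(-1*(-20) + (4 - 1*5)) = 74*(20 + (4 - 5)) = 74*(20 - 1) = 74*19 = 1406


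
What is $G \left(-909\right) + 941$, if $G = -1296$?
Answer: $1179005$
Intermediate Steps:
$G \left(-909\right) + 941 = \left(-1296\right) \left(-909\right) + 941 = 1178064 + 941 = 1179005$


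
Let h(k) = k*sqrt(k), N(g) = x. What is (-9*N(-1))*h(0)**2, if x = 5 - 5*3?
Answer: 0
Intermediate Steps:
x = -10 (x = 5 - 15 = -10)
N(g) = -10
h(k) = k**(3/2)
(-9*N(-1))*h(0)**2 = (-9*(-10))*(0**(3/2))**2 = 90*0**2 = 90*0 = 0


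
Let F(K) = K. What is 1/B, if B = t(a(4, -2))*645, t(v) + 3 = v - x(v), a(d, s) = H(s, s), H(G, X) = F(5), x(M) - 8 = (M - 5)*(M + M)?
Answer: -1/3870 ≈ -0.00025840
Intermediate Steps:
x(M) = 8 + 2*M*(-5 + M) (x(M) = 8 + (M - 5)*(M + M) = 8 + (-5 + M)*(2*M) = 8 + 2*M*(-5 + M))
H(G, X) = 5
a(d, s) = 5
t(v) = -11 - 2*v² + 11*v (t(v) = -3 + (v - (8 - 10*v + 2*v²)) = -3 + (v + (-8 - 2*v² + 10*v)) = -3 + (-8 - 2*v² + 11*v) = -11 - 2*v² + 11*v)
B = -3870 (B = (-11 - 2*5² + 11*5)*645 = (-11 - 2*25 + 55)*645 = (-11 - 50 + 55)*645 = -6*645 = -3870)
1/B = 1/(-3870) = -1/3870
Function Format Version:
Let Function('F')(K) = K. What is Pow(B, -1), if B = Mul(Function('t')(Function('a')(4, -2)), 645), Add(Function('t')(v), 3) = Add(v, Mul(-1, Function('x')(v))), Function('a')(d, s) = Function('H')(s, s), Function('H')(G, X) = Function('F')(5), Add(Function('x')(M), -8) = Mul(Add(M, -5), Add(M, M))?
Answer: Rational(-1, 3870) ≈ -0.00025840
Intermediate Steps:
Function('x')(M) = Add(8, Mul(2, M, Add(-5, M))) (Function('x')(M) = Add(8, Mul(Add(M, -5), Add(M, M))) = Add(8, Mul(Add(-5, M), Mul(2, M))) = Add(8, Mul(2, M, Add(-5, M))))
Function('H')(G, X) = 5
Function('a')(d, s) = 5
Function('t')(v) = Add(-11, Mul(-2, Pow(v, 2)), Mul(11, v)) (Function('t')(v) = Add(-3, Add(v, Mul(-1, Add(8, Mul(-10, v), Mul(2, Pow(v, 2)))))) = Add(-3, Add(v, Add(-8, Mul(-2, Pow(v, 2)), Mul(10, v)))) = Add(-3, Add(-8, Mul(-2, Pow(v, 2)), Mul(11, v))) = Add(-11, Mul(-2, Pow(v, 2)), Mul(11, v)))
B = -3870 (B = Mul(Add(-11, Mul(-2, Pow(5, 2)), Mul(11, 5)), 645) = Mul(Add(-11, Mul(-2, 25), 55), 645) = Mul(Add(-11, -50, 55), 645) = Mul(-6, 645) = -3870)
Pow(B, -1) = Pow(-3870, -1) = Rational(-1, 3870)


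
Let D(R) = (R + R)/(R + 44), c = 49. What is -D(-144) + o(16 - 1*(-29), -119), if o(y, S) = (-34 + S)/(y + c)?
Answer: -10593/2350 ≈ -4.5077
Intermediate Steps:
o(y, S) = (-34 + S)/(49 + y) (o(y, S) = (-34 + S)/(y + 49) = (-34 + S)/(49 + y))
D(R) = 2*R/(44 + R) (D(R) = (2*R)/(44 + R) = 2*R/(44 + R))
-D(-144) + o(16 - 1*(-29), -119) = -2*(-144)/(44 - 144) + (-34 - 119)/(49 + (16 - 1*(-29))) = -2*(-144)/(-100) - 153/(49 + (16 + 29)) = -2*(-144)*(-1)/100 - 153/(49 + 45) = -1*72/25 - 153/94 = -72/25 + (1/94)*(-153) = -72/25 - 153/94 = -10593/2350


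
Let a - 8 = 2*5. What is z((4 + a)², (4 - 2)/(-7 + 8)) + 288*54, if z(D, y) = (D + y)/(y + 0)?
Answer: 15795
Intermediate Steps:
a = 18 (a = 8 + 2*5 = 8 + 10 = 18)
z(D, y) = (D + y)/y
z((4 + a)², (4 - 2)/(-7 + 8)) + 288*54 = ((4 + 18)² + (4 - 2)/(-7 + 8))/(((4 - 2)/(-7 + 8))) + 288*54 = (22² + 2/1)/((2/1)) + 15552 = (484 + 2*1)/((2*1)) + 15552 = (484 + 2)/2 + 15552 = (½)*486 + 15552 = 243 + 15552 = 15795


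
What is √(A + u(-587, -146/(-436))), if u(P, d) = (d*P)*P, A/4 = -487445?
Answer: 3*I*√9686430406/218 ≈ 1354.4*I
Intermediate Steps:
A = -1949780 (A = 4*(-487445) = -1949780)
u(P, d) = d*P² (u(P, d) = (P*d)*P = d*P²)
√(A + u(-587, -146/(-436))) = √(-1949780 - 146/(-436)*(-587)²) = √(-1949780 - 146*(-1/436)*344569) = √(-1949780 + (73/218)*344569) = √(-1949780 + 25153537/218) = √(-399898503/218) = 3*I*√9686430406/218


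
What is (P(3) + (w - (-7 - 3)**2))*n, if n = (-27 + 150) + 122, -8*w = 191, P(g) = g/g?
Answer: -240835/8 ≈ -30104.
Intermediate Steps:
P(g) = 1
w = -191/8 (w = -1/8*191 = -191/8 ≈ -23.875)
n = 245 (n = 123 + 122 = 245)
(P(3) + (w - (-7 - 3)**2))*n = (1 + (-191/8 - (-7 - 3)**2))*245 = (1 + (-191/8 - 1*(-10)**2))*245 = (1 + (-191/8 - 1*100))*245 = (1 + (-191/8 - 100))*245 = (1 - 991/8)*245 = -983/8*245 = -240835/8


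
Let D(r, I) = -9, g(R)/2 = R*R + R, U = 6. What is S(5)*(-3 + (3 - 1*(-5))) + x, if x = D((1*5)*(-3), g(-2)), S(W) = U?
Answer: 21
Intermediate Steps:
S(W) = 6
g(R) = 2*R + 2*R**2 (g(R) = 2*(R*R + R) = 2*(R**2 + R) = 2*(R + R**2) = 2*R + 2*R**2)
x = -9
S(5)*(-3 + (3 - 1*(-5))) + x = 6*(-3 + (3 - 1*(-5))) - 9 = 6*(-3 + (3 + 5)) - 9 = 6*(-3 + 8) - 9 = 6*5 - 9 = 30 - 9 = 21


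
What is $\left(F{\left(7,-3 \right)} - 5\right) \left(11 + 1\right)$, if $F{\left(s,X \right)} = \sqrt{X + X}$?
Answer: $-60 + 12 i \sqrt{6} \approx -60.0 + 29.394 i$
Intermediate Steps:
$F{\left(s,X \right)} = \sqrt{2} \sqrt{X}$ ($F{\left(s,X \right)} = \sqrt{2 X} = \sqrt{2} \sqrt{X}$)
$\left(F{\left(7,-3 \right)} - 5\right) \left(11 + 1\right) = \left(\sqrt{2} \sqrt{-3} - 5\right) \left(11 + 1\right) = \left(\sqrt{2} i \sqrt{3} - 5\right) 12 = \left(i \sqrt{6} - 5\right) 12 = \left(-5 + i \sqrt{6}\right) 12 = -60 + 12 i \sqrt{6}$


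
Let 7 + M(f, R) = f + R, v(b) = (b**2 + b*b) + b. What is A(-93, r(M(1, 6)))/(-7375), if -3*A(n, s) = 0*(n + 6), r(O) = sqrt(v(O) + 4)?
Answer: 0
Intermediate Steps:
v(b) = b + 2*b**2 (v(b) = (b**2 + b**2) + b = 2*b**2 + b = b + 2*b**2)
M(f, R) = -7 + R + f (M(f, R) = -7 + (f + R) = -7 + (R + f) = -7 + R + f)
r(O) = sqrt(4 + O*(1 + 2*O)) (r(O) = sqrt(O*(1 + 2*O) + 4) = sqrt(4 + O*(1 + 2*O)))
A(n, s) = 0 (A(n, s) = -0*(n + 6) = -0*(6 + n) = -1/3*0 = 0)
A(-93, r(M(1, 6)))/(-7375) = 0/(-7375) = 0*(-1/7375) = 0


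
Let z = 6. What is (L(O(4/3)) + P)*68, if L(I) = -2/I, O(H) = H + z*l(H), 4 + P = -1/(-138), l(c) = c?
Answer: -138176/483 ≈ -286.08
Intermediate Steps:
P = -551/138 (P = -4 - 1/(-138) = -4 - 1*(-1/138) = -4 + 1/138 = -551/138 ≈ -3.9928)
O(H) = 7*H (O(H) = H + 6*H = 7*H)
(L(O(4/3)) + P)*68 = (-2/(7*(4/3)) - 551/138)*68 = (-2/28/3 - 551/138)*68 = (-2*3/28 - 551/138)*68 = (-3/14 - 551/138)*68 = -2032/483*68 = -138176/483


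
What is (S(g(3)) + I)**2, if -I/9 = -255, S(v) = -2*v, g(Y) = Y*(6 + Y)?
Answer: 5022081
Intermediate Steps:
I = 2295 (I = -9*(-255) = 2295)
(S(g(3)) + I)**2 = (-6*(6 + 3) + 2295)**2 = (-6*9 + 2295)**2 = (-2*27 + 2295)**2 = (-54 + 2295)**2 = 2241**2 = 5022081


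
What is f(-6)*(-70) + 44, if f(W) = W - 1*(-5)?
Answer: 114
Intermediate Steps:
f(W) = 5 + W (f(W) = W + 5 = 5 + W)
f(-6)*(-70) + 44 = (5 - 6)*(-70) + 44 = -1*(-70) + 44 = 70 + 44 = 114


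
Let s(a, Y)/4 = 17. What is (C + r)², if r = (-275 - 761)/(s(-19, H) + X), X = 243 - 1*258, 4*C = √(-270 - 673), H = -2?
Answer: 14523849/44944 - 518*I*√943/53 ≈ 323.15 - 300.13*I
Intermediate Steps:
s(a, Y) = 68 (s(a, Y) = 4*17 = 68)
C = I*√943/4 (C = √(-270 - 673)/4 = √(-943)/4 = (I*√943)/4 = I*√943/4 ≈ 7.6771*I)
X = -15 (X = 243 - 258 = -15)
r = -1036/53 (r = (-275 - 761)/(68 - 15) = -1036/53 ≈ -19.547)
(C + r)² = (I*√943/4 - 1036/53)² = (-1036/53 + I*√943/4)²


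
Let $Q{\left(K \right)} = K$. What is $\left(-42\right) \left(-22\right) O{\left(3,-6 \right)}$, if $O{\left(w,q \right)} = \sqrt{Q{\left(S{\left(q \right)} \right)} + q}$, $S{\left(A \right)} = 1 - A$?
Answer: $924$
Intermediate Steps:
$O{\left(w,q \right)} = 1$ ($O{\left(w,q \right)} = \sqrt{\left(1 - q\right) + q} = \sqrt{1} = 1$)
$\left(-42\right) \left(-22\right) O{\left(3,-6 \right)} = \left(-42\right) \left(-22\right) 1 = 924 \cdot 1 = 924$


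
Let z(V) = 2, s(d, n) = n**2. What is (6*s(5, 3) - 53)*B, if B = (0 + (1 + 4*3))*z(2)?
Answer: 26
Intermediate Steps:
B = 26 (B = (0 + (1 + 4*3))*2 = (0 + (1 + 12))*2 = (0 + 13)*2 = 13*2 = 26)
(6*s(5, 3) - 53)*B = (6*3**2 - 53)*26 = (6*9 - 53)*26 = (54 - 53)*26 = 1*26 = 26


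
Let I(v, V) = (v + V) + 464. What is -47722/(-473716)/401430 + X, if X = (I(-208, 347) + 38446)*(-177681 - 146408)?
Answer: -1203294940399604321479/95081906940 ≈ -1.2655e+10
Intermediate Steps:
I(v, V) = 464 + V + v (I(v, V) = (V + v) + 464 = 464 + V + v)
X = -12655351361 (X = ((464 + 347 - 208) + 38446)*(-177681 - 146408) = (603 + 38446)*(-324089) = 39049*(-324089) = -12655351361)
-47722/(-473716)/401430 + X = -47722/(-473716)/401430 - 12655351361 = -47722*(-1/473716)*(1/401430) - 12655351361 = (23861/236858)*(1/401430) - 12655351361 = 23861/95081906940 - 12655351361 = -1203294940399604321479/95081906940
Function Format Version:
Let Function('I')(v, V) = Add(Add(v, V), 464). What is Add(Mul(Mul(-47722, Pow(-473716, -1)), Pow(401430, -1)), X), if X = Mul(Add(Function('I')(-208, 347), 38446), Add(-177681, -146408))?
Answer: Rational(-1203294940399604321479, 95081906940) ≈ -1.2655e+10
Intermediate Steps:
Function('I')(v, V) = Add(464, V, v) (Function('I')(v, V) = Add(Add(V, v), 464) = Add(464, V, v))
X = -12655351361 (X = Mul(Add(Add(464, 347, -208), 38446), Add(-177681, -146408)) = Mul(Add(603, 38446), -324089) = Mul(39049, -324089) = -12655351361)
Add(Mul(Mul(-47722, Pow(-473716, -1)), Pow(401430, -1)), X) = Add(Mul(Mul(-47722, Pow(-473716, -1)), Pow(401430, -1)), -12655351361) = Add(Mul(Mul(-47722, Rational(-1, 473716)), Rational(1, 401430)), -12655351361) = Add(Mul(Rational(23861, 236858), Rational(1, 401430)), -12655351361) = Add(Rational(23861, 95081906940), -12655351361) = Rational(-1203294940399604321479, 95081906940)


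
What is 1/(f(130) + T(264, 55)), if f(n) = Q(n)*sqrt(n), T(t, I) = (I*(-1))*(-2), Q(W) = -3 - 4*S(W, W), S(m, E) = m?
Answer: -11/3554667 - 523*sqrt(130)/35546670 ≈ -0.00017085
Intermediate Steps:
Q(W) = -3 - 4*W
T(t, I) = 2*I (T(t, I) = -I*(-2) = 2*I)
f(n) = sqrt(n)*(-3 - 4*n) (f(n) = (-3 - 4*n)*sqrt(n) = sqrt(n)*(-3 - 4*n))
1/(f(130) + T(264, 55)) = 1/(sqrt(130)*(-3 - 4*130) + 2*55) = 1/(sqrt(130)*(-3 - 520) + 110) = 1/(sqrt(130)*(-523) + 110) = 1/(-523*sqrt(130) + 110) = 1/(110 - 523*sqrt(130))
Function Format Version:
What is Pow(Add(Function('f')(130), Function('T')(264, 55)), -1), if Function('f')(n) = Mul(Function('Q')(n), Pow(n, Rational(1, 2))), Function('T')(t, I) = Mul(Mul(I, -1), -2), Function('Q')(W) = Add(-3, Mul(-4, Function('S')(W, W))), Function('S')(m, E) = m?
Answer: Add(Rational(-11, 3554667), Mul(Rational(-523, 35546670), Pow(130, Rational(1, 2)))) ≈ -0.00017085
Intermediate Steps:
Function('Q')(W) = Add(-3, Mul(-4, W))
Function('T')(t, I) = Mul(2, I) (Function('T')(t, I) = Mul(Mul(-1, I), -2) = Mul(2, I))
Function('f')(n) = Mul(Pow(n, Rational(1, 2)), Add(-3, Mul(-4, n))) (Function('f')(n) = Mul(Add(-3, Mul(-4, n)), Pow(n, Rational(1, 2))) = Mul(Pow(n, Rational(1, 2)), Add(-3, Mul(-4, n))))
Pow(Add(Function('f')(130), Function('T')(264, 55)), -1) = Pow(Add(Mul(Pow(130, Rational(1, 2)), Add(-3, Mul(-4, 130))), Mul(2, 55)), -1) = Pow(Add(Mul(Pow(130, Rational(1, 2)), Add(-3, -520)), 110), -1) = Pow(Add(Mul(Pow(130, Rational(1, 2)), -523), 110), -1) = Pow(Add(Mul(-523, Pow(130, Rational(1, 2))), 110), -1) = Pow(Add(110, Mul(-523, Pow(130, Rational(1, 2)))), -1)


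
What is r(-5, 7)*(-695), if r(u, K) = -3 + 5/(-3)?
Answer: 9730/3 ≈ 3243.3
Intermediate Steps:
r(u, K) = -14/3 (r(u, K) = -3 + 5*(-⅓) = -3 - 5/3 = -14/3)
r(-5, 7)*(-695) = -14/3*(-695) = 9730/3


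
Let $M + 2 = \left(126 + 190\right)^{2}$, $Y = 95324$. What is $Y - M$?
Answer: $-4530$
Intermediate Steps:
$M = 99854$ ($M = -2 + \left(126 + 190\right)^{2} = -2 + 316^{2} = -2 + 99856 = 99854$)
$Y - M = 95324 - 99854 = -4530$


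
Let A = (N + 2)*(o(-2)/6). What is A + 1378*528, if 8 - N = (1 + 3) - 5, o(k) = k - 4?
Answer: 727573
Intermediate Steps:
o(k) = -4 + k
N = 9 (N = 8 - ((1 + 3) - 5) = 8 - (4 - 5) = 8 - 1*(-1) = 8 + 1 = 9)
A = -11 (A = (9 + 2)*((-4 - 2)/6) = 11*(-6*1/6) = 11*(-1) = -11)
A + 1378*528 = -11 + 1378*528 = -11 + 727584 = 727573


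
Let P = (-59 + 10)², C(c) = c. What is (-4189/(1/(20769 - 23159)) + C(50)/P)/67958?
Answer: 12019057880/81583579 ≈ 147.32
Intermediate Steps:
P = 2401 (P = (-49)² = 2401)
(-4189/(1/(20769 - 23159)) + C(50)/P)/67958 = (-4189/(1/(20769 - 23159)) + 50/2401)/67958 = (-4189/(1/(-2390)) + 50*(1/2401))*(1/67958) = (-4189/(-1/2390) + 50/2401)*(1/67958) = (-4189*(-2390) + 50/2401)*(1/67958) = (10011710 + 50/2401)*(1/67958) = (24038115760/2401)*(1/67958) = 12019057880/81583579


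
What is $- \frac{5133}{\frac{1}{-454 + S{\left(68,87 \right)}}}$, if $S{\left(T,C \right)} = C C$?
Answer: $-36521295$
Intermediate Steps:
$S{\left(T,C \right)} = C^{2}$
$- \frac{5133}{\frac{1}{-454 + S{\left(68,87 \right)}}} = - \frac{5133}{\frac{1}{-454 + 87^{2}}} = - \frac{5133}{\frac{1}{-454 + 7569}} = - \frac{5133}{\frac{1}{7115}} = - 5133 \frac{1}{\frac{1}{7115}} = \left(-5133\right) 7115 = -36521295$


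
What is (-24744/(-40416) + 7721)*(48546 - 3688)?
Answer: 291648660655/842 ≈ 3.4638e+8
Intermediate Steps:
(-24744/(-40416) + 7721)*(48546 - 3688) = (-24744*(-1/40416) + 7721)*44858 = (1031/1684 + 7721)*44858 = (13003195/1684)*44858 = 291648660655/842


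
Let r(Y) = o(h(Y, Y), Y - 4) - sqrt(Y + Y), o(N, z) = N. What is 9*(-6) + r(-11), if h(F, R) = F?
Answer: -65 - I*sqrt(22) ≈ -65.0 - 4.6904*I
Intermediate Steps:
r(Y) = Y - sqrt(2)*sqrt(Y) (r(Y) = Y - sqrt(Y + Y) = Y - sqrt(2*Y) = Y - sqrt(2)*sqrt(Y))
9*(-6) + r(-11) = 9*(-6) + (-11 - sqrt(2)*sqrt(-11)) = -54 + (-11 - sqrt(2)*I*sqrt(11)) = -54 + (-11 - I*sqrt(22)) = -65 - I*sqrt(22)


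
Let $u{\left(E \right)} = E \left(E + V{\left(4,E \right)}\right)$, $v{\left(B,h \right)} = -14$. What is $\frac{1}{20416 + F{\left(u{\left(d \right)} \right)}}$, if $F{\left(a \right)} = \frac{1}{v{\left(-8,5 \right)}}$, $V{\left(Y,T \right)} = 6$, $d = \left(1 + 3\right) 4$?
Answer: $\frac{14}{285823} \approx 4.8981 \cdot 10^{-5}$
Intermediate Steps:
$d = 16$ ($d = 4 \cdot 4 = 16$)
$u{\left(E \right)} = E \left(6 + E\right)$ ($u{\left(E \right)} = E \left(E + 6\right) = E \left(6 + E\right)$)
$F{\left(a \right)} = - \frac{1}{14}$ ($F{\left(a \right)} = \frac{1}{-14} = - \frac{1}{14}$)
$\frac{1}{20416 + F{\left(u{\left(d \right)} \right)}} = \frac{1}{20416 - \frac{1}{14}} = \frac{1}{\frac{285823}{14}} = \frac{14}{285823}$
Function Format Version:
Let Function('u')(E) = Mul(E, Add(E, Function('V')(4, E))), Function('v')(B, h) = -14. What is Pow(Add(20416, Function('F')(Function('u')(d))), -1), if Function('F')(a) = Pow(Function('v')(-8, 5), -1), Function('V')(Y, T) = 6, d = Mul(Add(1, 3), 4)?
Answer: Rational(14, 285823) ≈ 4.8981e-5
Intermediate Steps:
d = 16 (d = Mul(4, 4) = 16)
Function('u')(E) = Mul(E, Add(6, E)) (Function('u')(E) = Mul(E, Add(E, 6)) = Mul(E, Add(6, E)))
Function('F')(a) = Rational(-1, 14) (Function('F')(a) = Pow(-14, -1) = Rational(-1, 14))
Pow(Add(20416, Function('F')(Function('u')(d))), -1) = Pow(Add(20416, Rational(-1, 14)), -1) = Pow(Rational(285823, 14), -1) = Rational(14, 285823)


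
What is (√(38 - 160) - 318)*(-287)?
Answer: 91266 - 287*I*√122 ≈ 91266.0 - 3170.0*I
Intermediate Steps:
(√(38 - 160) - 318)*(-287) = (√(-122) - 318)*(-287) = (I*√122 - 318)*(-287) = (-318 + I*√122)*(-287) = 91266 - 287*I*√122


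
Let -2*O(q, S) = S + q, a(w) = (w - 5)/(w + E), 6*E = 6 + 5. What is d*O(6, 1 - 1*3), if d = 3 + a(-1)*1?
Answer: 42/5 ≈ 8.4000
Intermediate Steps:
E = 11/6 (E = (6 + 5)/6 = (⅙)*11 = 11/6 ≈ 1.8333)
a(w) = (-5 + w)/(11/6 + w) (a(w) = (w - 5)/(w + 11/6) = (-5 + w)/(11/6 + w))
O(q, S) = -S/2 - q/2 (O(q, S) = -(S + q)/2 = -S/2 - q/2)
d = -21/5 (d = 3 + (6*(-5 - 1)/(11 + 6*(-1)))*1 = 3 + (6*(-6)/(11 - 6))*1 = 3 + (6*(-6)/5)*1 = 3 + (6*(⅕)*(-6))*1 = 3 - 36/5*1 = 3 - 36/5 = -21/5 ≈ -4.2000)
d*O(6, 1 - 1*3) = -21*(-(1 - 1*3)/2 - ½*6)/5 = -21*(-(1 - 3)/2 - 3)/5 = -21*(-½*(-2) - 3)/5 = -21*(1 - 3)/5 = -21/5*(-2) = 42/5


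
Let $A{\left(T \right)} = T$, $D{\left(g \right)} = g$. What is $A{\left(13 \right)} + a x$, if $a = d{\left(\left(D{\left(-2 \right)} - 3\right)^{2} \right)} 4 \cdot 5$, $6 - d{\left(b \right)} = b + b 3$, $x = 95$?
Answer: $-178587$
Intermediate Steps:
$d{\left(b \right)} = 6 - 4 b$ ($d{\left(b \right)} = 6 - \left(b + b 3\right) = 6 - \left(b + 3 b\right) = 6 - 4 b$)
$a = -1880$ ($a = \left(6 - 4 \left(-2 - 3\right)^{2}\right) 4 \cdot 5 = \left(6 - 4 \left(-5\right)^{2}\right) 4 \cdot 5 = \left(6 - 100\right) 4 \cdot 5 = \left(-94\right) 4 \cdot 5 = \left(-376\right) 5 = -1880$)
$A{\left(13 \right)} + a x = 13 - 178600 = -178587$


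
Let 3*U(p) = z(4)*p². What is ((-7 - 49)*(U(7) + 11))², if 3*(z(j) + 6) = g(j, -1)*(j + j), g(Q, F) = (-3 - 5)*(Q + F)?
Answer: 36188213824/9 ≈ 4.0209e+9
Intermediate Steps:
g(Q, F) = -8*F - 8*Q (g(Q, F) = -8*(F + Q) = -8*F - 8*Q)
z(j) = -6 + 2*j*(8 - 8*j)/3 (z(j) = -6 + ((-8*(-1) - 8*j)*(j + j))/3 = -6 + ((8 - 8*j)*(2*j))/3 = -6 + (2*j*(8 - 8*j))/3 = -6 + 2*j*(8 - 8*j)/3)
U(p) = -70*p²/3 (U(p) = ((-6 - 16/3*4*(-1 + 4))*p²)/3 = ((-6 - 16/3*4*3)*p²)/3 = ((-6 - 64)*p²)/3 = (-70*p²)/3 = -70*p²/3)
((-7 - 49)*(U(7) + 11))² = ((-7 - 49)*(-70/3*7² + 11))² = (-56*(-70/3*49 + 11))² = (-56*(-3430/3 + 11))² = (-56*(-3397/3))² = (190232/3)² = 36188213824/9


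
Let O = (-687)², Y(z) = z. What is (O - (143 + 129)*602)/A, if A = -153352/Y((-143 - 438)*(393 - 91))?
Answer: 27040887475/76676 ≈ 3.5266e+5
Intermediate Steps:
O = 471969
A = 76676/87731 (A = -153352*1/((-143 - 438)*(393 - 91)) = -153352/((-581*302)) = -153352/(-175462) = -153352*(-1/175462) = 76676/87731 ≈ 0.87399)
(O - (143 + 129)*602)/A = (471969 - (143 + 129)*602)/(76676/87731) = (471969 - 272*602)*(87731/76676) = (471969 - 1*163744)*(87731/76676) = (471969 - 163744)*(87731/76676) = 308225*(87731/76676) = 27040887475/76676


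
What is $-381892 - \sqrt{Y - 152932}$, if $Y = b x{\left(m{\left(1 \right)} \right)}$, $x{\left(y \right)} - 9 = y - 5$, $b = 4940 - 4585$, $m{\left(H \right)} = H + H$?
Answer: $-381892 - i \sqrt{150802} \approx -3.8189 \cdot 10^{5} - 388.33 i$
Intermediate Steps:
$m{\left(H \right)} = 2 H$
$b = 355$
$x{\left(y \right)} = 4 + y$ ($x{\left(y \right)} = 9 + \left(y - 5\right) = 9 + \left(-5 + y\right) = 4 + y$)
$Y = 2130$ ($Y = 355 \left(4 + 2 \cdot 1\right) = 355 \left(4 + 2\right) = 355 \cdot 6 = 2130$)
$-381892 - \sqrt{Y - 152932} = -381892 - \sqrt{2130 - 152932} = -381892 - \sqrt{-150802} = -381892 - i \sqrt{150802}$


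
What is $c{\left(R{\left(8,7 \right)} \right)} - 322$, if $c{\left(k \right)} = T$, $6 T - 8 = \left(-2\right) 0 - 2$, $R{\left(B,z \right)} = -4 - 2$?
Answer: $-321$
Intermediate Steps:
$R{\left(B,z \right)} = -6$ ($R{\left(B,z \right)} = -4 - 2 = -6$)
$T = 1$ ($T = \frac{4}{3} + \frac{\left(-2\right) 0 - 2}{6} = \frac{4}{3} + \frac{0 - 2}{6} = \frac{4}{3} + \frac{1}{6} \left(-2\right) = \frac{4}{3} - \frac{1}{3} = 1$)
$c{\left(k \right)} = 1$
$c{\left(R{\left(8,7 \right)} \right)} - 322 = 1 - 322 = -321$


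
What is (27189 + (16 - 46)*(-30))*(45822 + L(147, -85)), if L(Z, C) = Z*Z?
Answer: 1894069359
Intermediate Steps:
L(Z, C) = Z²
(27189 + (16 - 46)*(-30))*(45822 + L(147, -85)) = (27189 + (16 - 46)*(-30))*(45822 + 147²) = (27189 - 30*(-30))*(45822 + 21609) = (27189 + 900)*67431 = 28089*67431 = 1894069359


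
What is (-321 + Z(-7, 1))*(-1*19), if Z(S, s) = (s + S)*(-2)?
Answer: 5871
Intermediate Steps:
Z(S, s) = -2*S - 2*s (Z(S, s) = (S + s)*(-2) = -2*S - 2*s)
(-321 + Z(-7, 1))*(-1*19) = (-321 + (-2*(-7) - 2*1))*(-1*19) = (-321 + (14 - 2))*(-19) = (-321 + 12)*(-19) = -309*(-19) = 5871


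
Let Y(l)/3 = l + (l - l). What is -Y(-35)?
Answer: 105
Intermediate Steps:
Y(l) = 3*l (Y(l) = 3*(l + (l - l)) = 3*(l + 0) = 3*l)
-Y(-35) = -3*(-35) = -1*(-105) = 105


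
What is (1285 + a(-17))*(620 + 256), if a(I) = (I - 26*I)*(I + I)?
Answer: -11532540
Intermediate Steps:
a(I) = -50*I**2 (a(I) = (-25*I)*(2*I) = -50*I**2)
(1285 + a(-17))*(620 + 256) = (1285 - 50*(-17)**2)*(620 + 256) = (1285 - 50*289)*876 = (1285 - 14450)*876 = -13165*876 = -11532540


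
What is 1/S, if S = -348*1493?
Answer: -1/519564 ≈ -1.9247e-6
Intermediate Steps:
S = -519564
1/S = 1/(-519564) = -1/519564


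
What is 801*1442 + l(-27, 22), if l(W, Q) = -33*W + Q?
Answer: 1155955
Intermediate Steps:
l(W, Q) = Q - 33*W
801*1442 + l(-27, 22) = 801*1442 + (22 - 33*(-27)) = 1155042 + (22 + 891) = 1155042 + 913 = 1155955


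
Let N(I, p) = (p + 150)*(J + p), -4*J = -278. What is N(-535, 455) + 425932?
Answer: 1486509/2 ≈ 7.4325e+5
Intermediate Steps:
J = 139/2 (J = -1/4*(-278) = 139/2 ≈ 69.500)
N(I, p) = (150 + p)*(139/2 + p) (N(I, p) = (p + 150)*(139/2 + p) = (150 + p)*(139/2 + p))
N(-535, 455) + 425932 = (10425 + 455**2 + (439/2)*455) + 425932 = (10425 + 207025 + 199745/2) + 425932 = 634645/2 + 425932 = 1486509/2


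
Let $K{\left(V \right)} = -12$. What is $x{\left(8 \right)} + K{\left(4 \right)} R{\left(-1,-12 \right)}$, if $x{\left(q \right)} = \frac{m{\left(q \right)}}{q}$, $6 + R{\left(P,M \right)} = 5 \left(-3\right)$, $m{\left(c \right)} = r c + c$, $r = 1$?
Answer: $254$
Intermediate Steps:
$m{\left(c \right)} = 2 c$ ($m{\left(c \right)} = 1 c + c = c + c = 2 c$)
$R{\left(P,M \right)} = -21$ ($R{\left(P,M \right)} = -6 + 5 \left(-3\right) = -6 - 15 = -21$)
$x{\left(q \right)} = 2$ ($x{\left(q \right)} = \frac{2 q}{q} = 2$)
$x{\left(8 \right)} + K{\left(4 \right)} R{\left(-1,-12 \right)} = 2 - -252 = 2 + 252 = 254$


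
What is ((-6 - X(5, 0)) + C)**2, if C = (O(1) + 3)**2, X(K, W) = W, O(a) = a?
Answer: 100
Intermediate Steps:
C = 16 (C = (1 + 3)**2 = 4**2 = 16)
((-6 - X(5, 0)) + C)**2 = ((-6 - 1*0) + 16)**2 = ((-6 + 0) + 16)**2 = (-6 + 16)**2 = 10**2 = 100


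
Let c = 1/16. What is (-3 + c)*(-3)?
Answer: 141/16 ≈ 8.8125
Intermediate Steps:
c = 1/16 ≈ 0.062500
(-3 + c)*(-3) = (-3 + 1/16)*(-3) = -47/16*(-3) = 141/16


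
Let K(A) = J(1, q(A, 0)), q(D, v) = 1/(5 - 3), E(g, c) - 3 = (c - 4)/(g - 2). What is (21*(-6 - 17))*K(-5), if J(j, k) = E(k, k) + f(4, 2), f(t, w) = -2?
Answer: -1610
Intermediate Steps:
E(g, c) = 3 + (-4 + c)/(-2 + g) (E(g, c) = 3 + (c - 4)/(g - 2) = 3 + (-4 + c)/(-2 + g))
q(D, v) = 1/2
J(j, k) = -2 + (-10 + 4*k)/(-2 + k) (J(j, k) = (-10 + k + 3*k)/(-2 + k) - 2 = (-10 + 4*k)/(-2 + k) - 2 = -2 + (-10 + 4*k)/(-2 + k))
K(A) = 10/3 (K(A) = 2*(-3 + 1/2)/(-2 + 1/2) = 2*(-5/2)/(-3/2) = 2*(-2/3)*(-5/2) = 10/3)
(21*(-6 - 17))*K(-5) = (21*(-6 - 17))*(10/3) = (21*(-23))*(10/3) = -483*10/3 = -1610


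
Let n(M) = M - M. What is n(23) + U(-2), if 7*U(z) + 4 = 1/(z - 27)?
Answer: -117/203 ≈ -0.57635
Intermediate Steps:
U(z) = -4/7 + 1/(7*(-27 + z)) (U(z) = -4/7 + 1/(7*(z - 27)) = -4/7 + 1/(7*(-27 + z)))
n(M) = 0
n(23) + U(-2) = 0 + (109 - 4*(-2))/(7*(-27 - 2)) = 0 + (⅐)*(109 + 8)/(-29) = 0 + (⅐)*(-1/29)*117 = 0 - 117/203 = -117/203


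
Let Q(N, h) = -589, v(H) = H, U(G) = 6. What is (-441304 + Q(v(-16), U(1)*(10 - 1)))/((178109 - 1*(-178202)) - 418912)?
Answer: 441893/62601 ≈ 7.0589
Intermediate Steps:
(-441304 + Q(v(-16), U(1)*(10 - 1)))/((178109 - 1*(-178202)) - 418912) = (-441304 - 589)/((178109 - 1*(-178202)) - 418912) = -441893/((178109 + 178202) - 418912) = -441893/(356311 - 418912) = -441893/(-62601) = -441893*(-1/62601) = 441893/62601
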